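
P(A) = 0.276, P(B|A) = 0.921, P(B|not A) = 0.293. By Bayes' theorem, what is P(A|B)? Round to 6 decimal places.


P(A|B) = P(B|A)*P(A) / P(B), P(B) = P(B|A)*P(A) + P(B|not A)*P(not A)
P(B|A)*P(A) = 0.921 * 0.276 = 0.254196
P(B|not A)*P(not A) = 0.293 * 0.724 = 0.212132
P(B) = 0.254196 + 0.212132 = 0.466328
P(A|B) = 0.254196 / 0.466328 ≈ 0.54510130

0.545101


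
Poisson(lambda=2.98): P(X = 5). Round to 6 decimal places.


P = e^(-lam) * lam^k / k!
e^(-2.98) ≈ 0.05079283
lam^k = 2.98^5 ≈ 235.007282
k! = 5! = 120
P = 0.05079283 * 235.007282 / 120 ≈ 0.099472

0.099472


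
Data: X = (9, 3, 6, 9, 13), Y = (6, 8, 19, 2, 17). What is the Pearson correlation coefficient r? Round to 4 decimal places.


r = sum((xi-xbar)(yi-ybar)) / sqrt(sum((xi-xbar)^2) * sum((yi-ybar)^2))
n = 5, xbar = 40/5 = 8, ybar = 52/5 = 10.4
Sxy = sum((xi-xbar)(yi-ybar)) = 15
Sxx = sum((xi-xbar)^2) = 56
Syy = sum((yi-ybar)^2) = 213.2
sqrt(Sxx*Syy) ≈ 109.266646
r = Sxy / sqrt(Sxx*Syy) = 15 / 109.266646 ≈ 0.137279

0.1373


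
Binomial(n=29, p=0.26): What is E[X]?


E[X] = n*p = 29 * 0.26 = 7.54

7.54


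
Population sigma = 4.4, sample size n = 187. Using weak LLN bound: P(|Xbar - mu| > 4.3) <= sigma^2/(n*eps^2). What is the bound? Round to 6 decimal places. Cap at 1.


bound = min(1, sigma^2/(n*eps^2))
sigma^2 = 4.4^2 = 19.36
n*eps^2 = 187 * 4.3^2 = 187 * 18.49 = 3457.63
sigma^2/(n*eps^2) = 19.36 / 3457.63 ≈ 0.00559921

0.005599


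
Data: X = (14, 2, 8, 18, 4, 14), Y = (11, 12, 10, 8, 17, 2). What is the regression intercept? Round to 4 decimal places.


a = ybar - b*xbar, where b = sum((xi-xbar)(yi-ybar)) / sum((xi-xbar)^2)
n = 6, xbar = 60/6 = 10, ybar = 60/6 = 10
Sxy = sum((xi-xbar)(yi-ybar)) = -102
Sxx = sum((xi-xbar)^2) = 200
b = Sxy / Sxx = -0.51
a = 10 - (-0.51) * 10 = 15.1

15.1000


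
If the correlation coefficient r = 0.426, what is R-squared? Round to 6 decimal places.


R^2 = r^2 = (0.426)^2 = 0.181476

0.181476


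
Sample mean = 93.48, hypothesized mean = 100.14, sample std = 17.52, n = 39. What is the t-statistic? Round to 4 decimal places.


t = (xbar - mu0) / (s/sqrt(n))
xbar - mu0 = 93.48 - 100.14 = -6.66
sqrt(39) ≈ 6.24499800
s/sqrt(n) = 17.52 / 6.24499800 ≈ 2.80544525
t = -6.66 / 2.80544525 ≈ -2.373955

-2.3740


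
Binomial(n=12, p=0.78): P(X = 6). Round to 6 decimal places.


P = C(n,k) * p^k * (1-p)^(n-k)
C(12,6) = 924
p^k = 0.78^6 ≈ 0.2251996
(1-p)^(n-k) = 0.22^6 ≈ 0.0001133799
P = 924 * 0.2251996 * 0.0001133799 ≈ 0.023593

0.023593


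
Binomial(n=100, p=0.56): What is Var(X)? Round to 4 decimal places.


Var = n*p*(1-p) = 100 * 0.56 * 0.44 = 24.64

24.6400


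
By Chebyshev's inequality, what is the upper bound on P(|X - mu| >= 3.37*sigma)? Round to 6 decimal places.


P <= 1/k^2
k^2 = 3.37^2 = 11.3569
1/k^2 = 1 / 11.3569 ≈ 0.08805220

0.088052


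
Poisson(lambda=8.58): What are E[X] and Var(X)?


E[X] = Var(X) = lambda = 8.58

8.58, 8.58


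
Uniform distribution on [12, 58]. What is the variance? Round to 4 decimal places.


Var = (b-a)^2 / 12
(b-a)^2 = (58 - 12)^2 = 2116
Var = 2116/12 ≈ 176.333333

176.3333


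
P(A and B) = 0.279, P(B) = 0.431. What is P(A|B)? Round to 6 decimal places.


P(A|B) = P(A and B) / P(B) = 0.279 / 0.431 = 279/431 ≈ 0.64733179

0.647332


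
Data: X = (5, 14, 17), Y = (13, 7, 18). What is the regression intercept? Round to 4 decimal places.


a = ybar - b*xbar, where b = sum((xi-xbar)(yi-ybar)) / sum((xi-xbar)^2)
n = 3, xbar = 36/3 = 12, ybar = 38/3 ≈ 12.666667
Sxy = sum((xi-xbar)(yi-ybar)) = 13
Sxx = sum((xi-xbar)^2) = 78
b = Sxy / Sxx = 1/6 ≈ 0.166667
a = 12.666667 - 0.166667 * 12 = 32/3 ≈ 10.666667

10.6667


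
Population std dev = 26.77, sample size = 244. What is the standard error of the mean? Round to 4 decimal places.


SE = sigma / sqrt(n)
sqrt(244) ≈ 15.620499
SE = 26.77 / 15.620499 ≈ 1.713774

1.7138


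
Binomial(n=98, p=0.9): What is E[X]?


E[X] = n*p = 98 * 0.9 = 88.2

88.2


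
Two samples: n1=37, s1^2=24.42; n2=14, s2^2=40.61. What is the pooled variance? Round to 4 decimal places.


sp^2 = ((n1-1)*s1^2 + (n2-1)*s2^2)/(n1+n2-2)
(n1-1)*s1^2 = 36 * 24.42 = 879.12
(n2-1)*s2^2 = 13 * 40.61 = 527.93
numerator = 879.12 + 527.93 = 1407.05
n1+n2-2 = 49
sp^2 = 1407.05 / 49 = 28141/980 ≈ 28.715306

28.7153


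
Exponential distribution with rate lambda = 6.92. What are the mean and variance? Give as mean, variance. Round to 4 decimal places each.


mean = 1/lam, var = 1/lam^2
mean = 1 / 6.92 = 25/173 ≈ 0.144509
lam^2 = 6.92^2 = 47.8864
var = 1 / 47.8864 ≈ 0.020883

0.1445, 0.0209


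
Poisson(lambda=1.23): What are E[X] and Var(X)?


E[X] = Var(X) = lambda = 1.23

1.23, 1.23


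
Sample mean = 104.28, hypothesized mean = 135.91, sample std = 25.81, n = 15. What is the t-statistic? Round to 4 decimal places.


t = (xbar - mu0) / (s/sqrt(n))
xbar - mu0 = 104.28 - 135.91 = -31.63
sqrt(15) ≈ 3.87298335
s/sqrt(n) = 25.81 / 3.87298335 ≈ 6.66411334
t = -31.63 / 6.66411334 ≈ -4.746318

-4.7463


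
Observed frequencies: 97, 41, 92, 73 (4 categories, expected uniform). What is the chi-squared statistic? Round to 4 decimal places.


chi2 = sum((O-E)^2/E), E = total/4
total = 303, E = 303/4 = 75.75
(97 - 75.75)^2 / 75.75 = 451.5625 / 75.75 = 7225/1212 ≈ 5.961221
(41 - 75.75)^2 / 75.75 = 1207.5625 / 75.75 = 19321/1212 ≈ 15.941419
(92 - 75.75)^2 / 75.75 = 264.0625 / 75.75 = 4225/1212 ≈ 3.485974
(73 - 75.75)^2 / 75.75 = 7.5625 / 75.75 = 121/1212 ≈ 0.099835
chi2 = 7723/303 ≈ 25.488449

25.4884


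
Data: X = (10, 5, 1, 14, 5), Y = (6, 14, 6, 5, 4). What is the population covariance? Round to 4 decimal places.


Cov = (1/n)*sum((xi-xbar)(yi-ybar))
n = 5, xbar = 35/5 = 7, ybar = 35/5 = 7
sum((xi-xbar)(yi-ybar)) = -19
Cov = -19 / 5 = -3.8

-3.8000


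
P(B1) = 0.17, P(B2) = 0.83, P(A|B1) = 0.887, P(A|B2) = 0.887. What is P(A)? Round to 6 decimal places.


P(A) = P(A|B1)*P(B1) + P(A|B2)*P(B2)
P(A|B1)*P(B1) = 0.887 * 0.17 = 0.15079
P(A|B2)*P(B2) = 0.887 * 0.83 = 0.73621
P(A) = 0.15079 + 0.73621 = 0.887

0.887000


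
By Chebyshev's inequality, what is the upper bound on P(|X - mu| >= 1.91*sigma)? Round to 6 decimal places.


P <= 1/k^2
k^2 = 1.91^2 = 3.6481
1/k^2 = 1 / 3.6481 ≈ 0.27411529

0.274115


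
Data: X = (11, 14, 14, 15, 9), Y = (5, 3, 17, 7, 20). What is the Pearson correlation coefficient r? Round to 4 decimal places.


r = sum((xi-xbar)(yi-ybar)) / sqrt(sum((xi-xbar)^2) * sum((yi-ybar)^2))
n = 5, xbar = 63/5 = 12.6, ybar = 52/5 = 10.4
Sxy = sum((xi-xbar)(yi-ybar)) = -35.2
Sxx = sum((xi-xbar)^2) = 25.2
Syy = sum((yi-ybar)^2) = 231.2
sqrt(Sxx*Syy) ≈ 76.329811
r = Sxy / sqrt(Sxx*Syy) = -35.2 / 76.329811 ≈ -0.461157

-0.4612


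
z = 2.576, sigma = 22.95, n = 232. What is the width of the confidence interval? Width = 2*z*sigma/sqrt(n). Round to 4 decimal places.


width = 2*z*sigma/sqrt(n)
2*z*sigma = 2 * 2.576 * 22.95 = 118.2384
sqrt(232) ≈ 15.231546
width = 118.2384 / 15.231546 ≈ 7.762731

7.7627


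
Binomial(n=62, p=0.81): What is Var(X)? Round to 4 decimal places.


Var = n*p*(1-p) = 62 * 0.81 * 0.19 = 9.5418

9.5418


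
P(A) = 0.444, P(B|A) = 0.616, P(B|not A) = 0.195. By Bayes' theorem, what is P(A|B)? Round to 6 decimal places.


P(A|B) = P(B|A)*P(A) / P(B), P(B) = P(B|A)*P(A) + P(B|not A)*P(not A)
P(B|A)*P(A) = 0.616 * 0.444 = 0.273504
P(B|not A)*P(not A) = 0.195 * 0.556 = 0.10842
P(B) = 0.273504 + 0.10842 = 0.381924
P(A|B) = 0.273504 / 0.381924 ≈ 0.71612153

0.716122


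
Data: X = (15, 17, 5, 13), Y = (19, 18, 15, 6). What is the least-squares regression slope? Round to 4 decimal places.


b = sum((xi-xbar)(yi-ybar)) / sum((xi-xbar)^2)
n = 4, xbar = 50/4 = 12.5, ybar = 58/4 = 14.5
Sxy = sum((xi-xbar)(yi-ybar)) = 19
Sxx = sum((xi-xbar)^2) = 83
b = Sxy / Sxx = 19/83 ≈ 0.228916

0.2289


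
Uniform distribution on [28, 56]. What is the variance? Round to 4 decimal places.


Var = (b-a)^2 / 12
(b-a)^2 = (56 - 28)^2 = 784
Var = 784/12 ≈ 65.333333

65.3333


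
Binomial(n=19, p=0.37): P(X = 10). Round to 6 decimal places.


P = C(n,k) * p^k * (1-p)^(n-k)
C(19,10) = 92378
p^k = 0.37^10 ≈ 0.00004808584
(1-p)^(n-k) = 0.63^9 ≈ 0.01563381
P = 92378 * 0.00004808584 * 0.01563381 ≈ 0.069447

0.069447


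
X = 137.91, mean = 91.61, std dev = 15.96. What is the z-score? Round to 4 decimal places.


z = (X - mu) / sigma
X - mu = 137.91 - 91.61 = 46.3
z = 46.3 / 15.96 = 2315/798 ≈ 2.901003

2.9010


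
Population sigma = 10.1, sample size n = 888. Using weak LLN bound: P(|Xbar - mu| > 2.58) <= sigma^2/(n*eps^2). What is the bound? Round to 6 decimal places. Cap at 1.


bound = min(1, sigma^2/(n*eps^2))
sigma^2 = 10.1^2 = 102.01
n*eps^2 = 888 * 2.58^2 = 888 * 6.6564 = 5910.8832
sigma^2/(n*eps^2) = 102.01 / 5910.8832 ≈ 0.01725800

0.017258


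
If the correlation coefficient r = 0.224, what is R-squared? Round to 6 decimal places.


R^2 = r^2 = (0.224)^2 = 0.050176

0.050176


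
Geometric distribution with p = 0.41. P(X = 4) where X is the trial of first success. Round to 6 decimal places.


P = (1-p)^(k-1) * p
(1-p)^(k-1) = 0.59^3 = 0.205379
P = 0.205379 * 0.41 = 0.08420539

0.084205


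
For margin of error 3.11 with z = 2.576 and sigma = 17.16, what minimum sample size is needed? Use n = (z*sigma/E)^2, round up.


z*sigma/E = 2.576 * 17.16 / 3.11 ≈ 14.213556
(z*sigma/E)^2 ≈ 202.025182
round up: n = 203

203


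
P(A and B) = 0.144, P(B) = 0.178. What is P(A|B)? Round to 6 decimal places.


P(A|B) = P(A and B) / P(B) = 0.144 / 0.178 = 72/89 ≈ 0.80898876

0.808989


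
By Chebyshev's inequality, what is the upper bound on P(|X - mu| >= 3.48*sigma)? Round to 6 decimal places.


P <= 1/k^2
k^2 = 3.48^2 = 12.1104
1/k^2 = 1 / 12.1104 = 625/7569 ≈ 0.08257366

0.082574


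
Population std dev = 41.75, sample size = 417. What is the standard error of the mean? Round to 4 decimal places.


SE = sigma / sqrt(n)
sqrt(417) ≈ 20.420578
SE = 41.75 / 20.420578 ≈ 2.044506

2.0445


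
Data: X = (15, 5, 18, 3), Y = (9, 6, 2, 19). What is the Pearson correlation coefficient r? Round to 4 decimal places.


r = sum((xi-xbar)(yi-ybar)) / sqrt(sum((xi-xbar)^2) * sum((yi-ybar)^2))
n = 4, xbar = 41/4 = 10.25, ybar = 36/4 = 9
Sxy = sum((xi-xbar)(yi-ybar)) = -111
Sxx = sum((xi-xbar)^2) = 162.75
Syy = sum((yi-ybar)^2) = 158
sqrt(Sxx*Syy) ≈ 160.357413
r = Sxy / sqrt(Sxx*Syy) = -111 / 160.357413 ≈ -0.692204

-0.6922


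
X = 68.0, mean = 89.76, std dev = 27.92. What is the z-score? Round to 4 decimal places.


z = (X - mu) / sigma
X - mu = 68.0 - 89.76 = -21.76
z = -21.76 / 27.92 = -272/349 ≈ -0.779370

-0.7794


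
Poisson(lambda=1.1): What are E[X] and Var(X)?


E[X] = Var(X) = lambda = 1.1

1.1, 1.1


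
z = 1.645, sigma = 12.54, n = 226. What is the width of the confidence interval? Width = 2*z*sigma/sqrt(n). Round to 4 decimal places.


width = 2*z*sigma/sqrt(n)
2*z*sigma = 2 * 1.645 * 12.54 = 41.2566
sqrt(226) ≈ 15.033296
width = 41.2566 / 15.033296 ≈ 2.744348

2.7443


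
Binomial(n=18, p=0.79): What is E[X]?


E[X] = n*p = 18 * 0.79 = 14.22

14.22


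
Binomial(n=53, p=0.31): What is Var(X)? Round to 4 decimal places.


Var = n*p*(1-p) = 53 * 0.31 * 0.69 = 11.3367

11.3367


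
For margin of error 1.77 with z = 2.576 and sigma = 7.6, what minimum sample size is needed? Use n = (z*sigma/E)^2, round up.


z*sigma/E = 2.576 * 7.6 / 1.77 = 48944/4425 ≈ 11.060791
(z*sigma/E)^2 ≈ 122.341097
round up: n = 123

123


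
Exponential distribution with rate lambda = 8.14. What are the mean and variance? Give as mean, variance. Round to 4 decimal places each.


mean = 1/lam, var = 1/lam^2
mean = 1 / 8.14 = 50/407 ≈ 0.122850
lam^2 = 8.14^2 = 66.2596
var = 1 / 66.2596 ≈ 0.015092

0.1229, 0.0151


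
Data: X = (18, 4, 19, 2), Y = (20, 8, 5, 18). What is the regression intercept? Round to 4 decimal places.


a = ybar - b*xbar, where b = sum((xi-xbar)(yi-ybar)) / sum((xi-xbar)^2)
n = 4, xbar = 43/4 = 10.75, ybar = 51/4 = 12.75
Sxy = sum((xi-xbar)(yi-ybar)) = -25.25
Sxx = sum((xi-xbar)^2) = 242.75
b = Sxy / Sxx = -101/971 ≈ -0.104016
a = 12.75 - (-0.104016) * 10.75 = 13466/971 ≈ 13.868177

13.8682


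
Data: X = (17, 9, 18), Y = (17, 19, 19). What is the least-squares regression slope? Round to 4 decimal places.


b = sum((xi-xbar)(yi-ybar)) / sum((xi-xbar)^2)
n = 3, xbar = 44/3 ≈ 14.666667, ybar = 55/3 ≈ 18.333333
Sxy = sum((xi-xbar)(yi-ybar)) = -14/3 ≈ -4.666667
Sxx = sum((xi-xbar)^2) = 146/3 ≈ 48.666667
b = Sxy / Sxx = -7/73 ≈ -0.095890

-0.0959


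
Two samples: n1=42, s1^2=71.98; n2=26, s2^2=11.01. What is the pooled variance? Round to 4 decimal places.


sp^2 = ((n1-1)*s1^2 + (n2-1)*s2^2)/(n1+n2-2)
(n1-1)*s1^2 = 41 * 71.98 = 2951.18
(n2-1)*s2^2 = 25 * 11.01 = 275.25
numerator = 2951.18 + 275.25 = 3226.43
n1+n2-2 = 66
sp^2 = 3226.43 / 66 = 322643/6600 ≈ 48.885303

48.8853


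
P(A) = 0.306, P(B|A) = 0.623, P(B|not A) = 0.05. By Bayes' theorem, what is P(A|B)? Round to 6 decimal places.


P(A|B) = P(B|A)*P(A) / P(B), P(B) = P(B|A)*P(A) + P(B|not A)*P(not A)
P(B|A)*P(A) = 0.623 * 0.306 = 0.190638
P(B|not A)*P(not A) = 0.05 * 0.694 = 0.0347
P(B) = 0.190638 + 0.0347 = 0.225338
P(A|B) = 0.190638 / 0.225338 ≈ 0.84600911

0.846009


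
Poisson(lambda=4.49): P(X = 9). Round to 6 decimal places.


P = e^(-lam) * lam^k / k!
e^(-4.49) ≈ 0.01122064
lam^k = 4.49^9 ≈ 741680.855533
k! = 9! = 362880
P = 0.01122064 * 741680.855533 / 362880 ≈ 0.022934

0.022934


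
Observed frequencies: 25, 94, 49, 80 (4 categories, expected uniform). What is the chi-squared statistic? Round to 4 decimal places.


chi2 = sum((O-E)^2/E), E = total/4
total = 248, E = 248/4 = 62
(25 - 62)^2 / 62 = 1369 / 62 = 1369/62 ≈ 22.080645
(94 - 62)^2 / 62 = 1024 / 62 = 512/31 ≈ 16.516129
(49 - 62)^2 / 62 = 169 / 62 = 169/62 ≈ 2.725806
(80 - 62)^2 / 62 = 324 / 62 = 162/31 ≈ 5.225806
chi2 = 1443/31 ≈ 46.548387

46.5484


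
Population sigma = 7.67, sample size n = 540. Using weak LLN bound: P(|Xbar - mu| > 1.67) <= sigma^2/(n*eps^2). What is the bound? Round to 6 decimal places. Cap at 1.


bound = min(1, sigma^2/(n*eps^2))
sigma^2 = 7.67^2 = 58.8289
n*eps^2 = 540 * 1.67^2 = 540 * 2.7889 = 1506.006
sigma^2/(n*eps^2) = 58.8289 / 1506.006 ≈ 0.03906286

0.039063


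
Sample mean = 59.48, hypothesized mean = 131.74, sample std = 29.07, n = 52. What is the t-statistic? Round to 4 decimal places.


t = (xbar - mu0) / (s/sqrt(n))
xbar - mu0 = 59.48 - 131.74 = -72.26
sqrt(52) ≈ 7.21110255
s/sqrt(n) = 29.07 / 7.21110255 ≈ 4.03128368
t = -72.26 / 4.03128368 ≈ -17.924812

-17.9248


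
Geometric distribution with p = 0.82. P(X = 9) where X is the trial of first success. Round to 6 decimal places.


P = (1-p)^(k-1) * p
(1-p)^(k-1) = 0.18^8 ≈ 0.000001101996
P = 0.000001101996 * 0.82 ≈ 0.0000009036368

0.000001


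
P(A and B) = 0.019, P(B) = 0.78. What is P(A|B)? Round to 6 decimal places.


P(A|B) = P(A and B) / P(B) = 0.019 / 0.78 = 19/780 ≈ 0.02435897

0.024359


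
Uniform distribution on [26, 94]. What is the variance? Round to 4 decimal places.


Var = (b-a)^2 / 12
(b-a)^2 = (94 - 26)^2 = 4624
Var = 4624/12 ≈ 385.333333

385.3333


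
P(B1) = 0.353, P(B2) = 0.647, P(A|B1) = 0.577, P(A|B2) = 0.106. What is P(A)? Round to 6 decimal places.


P(A) = P(A|B1)*P(B1) + P(A|B2)*P(B2)
P(A|B1)*P(B1) = 0.577 * 0.353 = 0.203681
P(A|B2)*P(B2) = 0.106 * 0.647 = 0.068582
P(A) = 0.203681 + 0.068582 = 0.272263

0.272263


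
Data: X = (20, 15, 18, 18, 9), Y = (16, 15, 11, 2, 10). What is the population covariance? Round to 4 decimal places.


Cov = (1/n)*sum((xi-xbar)(yi-ybar))
n = 5, xbar = 80/5 = 16, ybar = 54/5 = 10.8
sum((xi-xbar)(yi-ybar)) = 5
Cov = 5 / 5 = 1

1.0000


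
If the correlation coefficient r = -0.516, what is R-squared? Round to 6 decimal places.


R^2 = r^2 = (-0.516)^2 = 0.266256

0.266256


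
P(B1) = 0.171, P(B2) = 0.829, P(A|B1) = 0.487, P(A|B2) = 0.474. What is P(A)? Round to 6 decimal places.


P(A) = P(A|B1)*P(B1) + P(A|B2)*P(B2)
P(A|B1)*P(B1) = 0.487 * 0.171 = 0.083277
P(A|B2)*P(B2) = 0.474 * 0.829 = 0.392946
P(A) = 0.083277 + 0.392946 = 0.476223

0.476223


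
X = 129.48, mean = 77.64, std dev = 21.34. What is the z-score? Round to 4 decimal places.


z = (X - mu) / sigma
X - mu = 129.48 - 77.64 = 51.84
z = 51.84 / 21.34 = 2592/1067 ≈ 2.429241

2.4292


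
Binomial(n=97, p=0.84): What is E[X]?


E[X] = n*p = 97 * 0.84 = 81.48

81.48


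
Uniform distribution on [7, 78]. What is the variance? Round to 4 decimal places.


Var = (b-a)^2 / 12
(b-a)^2 = (78 - 7)^2 = 5041
Var = 5041/12 ≈ 420.083333

420.0833


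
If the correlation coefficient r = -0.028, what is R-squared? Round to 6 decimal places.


R^2 = r^2 = (-0.028)^2 = 0.000784

0.000784


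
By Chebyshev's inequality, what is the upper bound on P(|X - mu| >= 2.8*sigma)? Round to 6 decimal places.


P <= 1/k^2
k^2 = 2.8^2 = 7.84
1/k^2 = 1 / 7.84 = 25/196 ≈ 0.12755102

0.127551


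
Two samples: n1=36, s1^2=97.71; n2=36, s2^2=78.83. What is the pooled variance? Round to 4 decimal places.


sp^2 = ((n1-1)*s1^2 + (n2-1)*s2^2)/(n1+n2-2)
(n1-1)*s1^2 = 35 * 97.71 = 3419.85
(n2-1)*s2^2 = 35 * 78.83 = 2759.05
numerator = 3419.85 + 2759.05 = 6178.9
n1+n2-2 = 70
sp^2 = 6178.9 / 70 = 88.27

88.2700


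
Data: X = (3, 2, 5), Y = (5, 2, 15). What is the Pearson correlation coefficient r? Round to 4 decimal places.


r = sum((xi-xbar)(yi-ybar)) / sqrt(sum((xi-xbar)^2) * sum((yi-ybar)^2))
n = 3, xbar = 10/3 ≈ 3.333333, ybar = 22/3 ≈ 7.333333
Sxy = sum((xi-xbar)(yi-ybar)) = 62/3 ≈ 20.666667
Sxx = sum((xi-xbar)^2) = 14/3 ≈ 4.666667
Syy = sum((yi-ybar)^2) = 278/3 ≈ 92.666667
sqrt(Sxx*Syy) ≈ 20.795299
r = Sxy / sqrt(Sxx*Syy) = 20.666667 / 20.795299 ≈ 0.993814

0.9938


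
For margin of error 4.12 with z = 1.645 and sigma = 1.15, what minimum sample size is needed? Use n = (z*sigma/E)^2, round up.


z*sigma/E = 1.645 * 1.15 / 4.12 ≈ 0.459163
(z*sigma/E)^2 ≈ 0.210830
round up: n = 1

1


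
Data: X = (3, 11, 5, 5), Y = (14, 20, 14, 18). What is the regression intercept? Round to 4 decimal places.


a = ybar - b*xbar, where b = sum((xi-xbar)(yi-ybar)) / sum((xi-xbar)^2)
n = 4, xbar = 24/4 = 6, ybar = 66/4 = 16.5
Sxy = sum((xi-xbar)(yi-ybar)) = 26
Sxx = sum((xi-xbar)^2) = 36
b = Sxy / Sxx = 13/18 ≈ 0.722222
a = 16.5 - 0.722222 * 6 = 73/6 ≈ 12.166667

12.1667


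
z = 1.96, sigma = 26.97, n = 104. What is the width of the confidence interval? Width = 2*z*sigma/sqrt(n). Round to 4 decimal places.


width = 2*z*sigma/sqrt(n)
2*z*sigma = 2 * 1.96 * 26.97 = 105.7224
sqrt(104) ≈ 10.198039
width = 105.7224 / 10.198039 ≈ 10.366934

10.3669


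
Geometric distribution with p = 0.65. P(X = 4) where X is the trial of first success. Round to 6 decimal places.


P = (1-p)^(k-1) * p
(1-p)^(k-1) = 0.35^3 = 0.042875
P = 0.042875 * 0.65 = 0.02786875

0.027869


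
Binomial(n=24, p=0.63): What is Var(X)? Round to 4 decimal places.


Var = n*p*(1-p) = 24 * 0.63 * 0.37 = 5.5944

5.5944


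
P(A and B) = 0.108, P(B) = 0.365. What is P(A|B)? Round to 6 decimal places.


P(A|B) = P(A and B) / P(B) = 0.108 / 0.365 = 108/365 ≈ 0.29589041

0.295890


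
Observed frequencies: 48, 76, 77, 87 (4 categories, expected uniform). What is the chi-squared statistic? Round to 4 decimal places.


chi2 = sum((O-E)^2/E), E = total/4
total = 288, E = 288/4 = 72
(48 - 72)^2 / 72 = 576 / 72 = 8
(76 - 72)^2 / 72 = 16 / 72 = 2/9 ≈ 0.222222
(77 - 72)^2 / 72 = 25 / 72 = 25/72 ≈ 0.347222
(87 - 72)^2 / 72 = 225 / 72 = 3.125
chi2 = 421/36 ≈ 11.694444

11.6944


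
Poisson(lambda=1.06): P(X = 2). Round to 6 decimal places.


P = e^(-lam) * lam^k / k!
e^(-1.06) ≈ 0.3464558
lam^k = 1.06^2 = 1.1236
k! = 2! = 2
P = 0.3464558 * 1.1236 / 2 ≈ 0.194639

0.194639


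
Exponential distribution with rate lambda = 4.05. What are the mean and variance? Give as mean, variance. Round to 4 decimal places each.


mean = 1/lam, var = 1/lam^2
mean = 1 / 4.05 = 20/81 ≈ 0.246914
lam^2 = 4.05^2 = 16.4025
var = 1 / 16.4025 = 400/6561 ≈ 0.060966

0.2469, 0.0610


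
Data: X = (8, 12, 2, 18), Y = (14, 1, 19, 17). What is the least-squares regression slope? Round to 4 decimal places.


b = sum((xi-xbar)(yi-ybar)) / sum((xi-xbar)^2)
n = 4, xbar = 40/4 = 10, ybar = 51/4 = 12.75
Sxy = sum((xi-xbar)(yi-ybar)) = -42
Sxx = sum((xi-xbar)^2) = 136
b = Sxy / Sxx = -21/68 ≈ -0.308824

-0.3088


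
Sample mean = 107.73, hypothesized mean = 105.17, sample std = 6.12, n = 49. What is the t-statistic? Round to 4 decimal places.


t = (xbar - mu0) / (s/sqrt(n))
xbar - mu0 = 107.73 - 105.17 = 2.56
sqrt(49) = 7
s/sqrt(n) = 6.12 / 7 = 153/175 ≈ 0.87428571
t = 2.56 / 0.87428571 = 448/153 ≈ 2.928105

2.9281


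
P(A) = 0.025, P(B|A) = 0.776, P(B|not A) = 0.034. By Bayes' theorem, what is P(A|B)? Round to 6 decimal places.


P(A|B) = P(B|A)*P(A) / P(B), P(B) = P(B|A)*P(A) + P(B|not A)*P(not A)
P(B|A)*P(A) = 0.776 * 0.025 = 0.0194
P(B|not A)*P(not A) = 0.034 * 0.975 = 0.03315
P(B) = 0.0194 + 0.03315 = 0.05255
P(A|B) = 0.0194 / 0.05255 = 388/1051 ≈ 0.36917222

0.369172


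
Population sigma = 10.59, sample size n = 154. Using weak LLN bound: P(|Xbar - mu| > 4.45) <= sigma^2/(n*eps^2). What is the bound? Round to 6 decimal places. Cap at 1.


bound = min(1, sigma^2/(n*eps^2))
sigma^2 = 10.59^2 = 112.1481
n*eps^2 = 154 * 4.45^2 = 154 * 19.8025 = 3049.585
sigma^2/(n*eps^2) = 112.1481 / 3049.585 ≈ 0.03677487

0.036775


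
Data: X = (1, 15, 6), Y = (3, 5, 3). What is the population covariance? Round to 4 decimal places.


Cov = (1/n)*sum((xi-xbar)(yi-ybar))
n = 3, xbar = 22/3 ≈ 7.333333, ybar = 11/3 ≈ 3.666667
sum((xi-xbar)(yi-ybar)) = 46/3 ≈ 15.333333
Cov = 15.333333 / 3 = 46/9 ≈ 5.111111

5.1111


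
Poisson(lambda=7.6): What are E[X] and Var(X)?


E[X] = Var(X) = lambda = 7.6

7.6, 7.6


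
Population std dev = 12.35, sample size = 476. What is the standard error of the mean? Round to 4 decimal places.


SE = sigma / sqrt(n)
sqrt(476) ≈ 21.817424
SE = 12.35 / 21.817424 ≈ 0.566061

0.5661


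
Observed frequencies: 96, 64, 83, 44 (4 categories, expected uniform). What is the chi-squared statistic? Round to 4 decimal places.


chi2 = sum((O-E)^2/E), E = total/4
total = 287, E = 287/4 = 71.75
(96 - 71.75)^2 / 71.75 = 588.0625 / 71.75 = 9409/1148 ≈ 8.195993
(64 - 71.75)^2 / 71.75 = 60.0625 / 71.75 = 961/1148 ≈ 0.837108
(83 - 71.75)^2 / 71.75 = 126.5625 / 71.75 = 2025/1148 ≈ 1.763937
(44 - 71.75)^2 / 71.75 = 770.0625 / 71.75 = 12321/1148 ≈ 10.732578
chi2 = 6179/287 ≈ 21.529617

21.5296


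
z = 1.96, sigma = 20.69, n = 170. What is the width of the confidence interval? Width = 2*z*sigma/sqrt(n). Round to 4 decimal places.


width = 2*z*sigma/sqrt(n)
2*z*sigma = 2 * 1.96 * 20.69 = 81.1048
sqrt(170) ≈ 13.038405
width = 81.1048 / 13.038405 ≈ 6.220454

6.2205


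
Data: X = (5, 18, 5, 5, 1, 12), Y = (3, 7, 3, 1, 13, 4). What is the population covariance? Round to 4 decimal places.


Cov = (1/n)*sum((xi-xbar)(yi-ybar))
n = 6, xbar = 46/6 = 23/3 ≈ 7.666667, ybar = 31/6 ≈ 5.166667
sum((xi-xbar)(yi-ybar)) = -47/3 ≈ -15.666667
Cov = -15.666667 / 6 = -47/18 ≈ -2.611111

-2.6111


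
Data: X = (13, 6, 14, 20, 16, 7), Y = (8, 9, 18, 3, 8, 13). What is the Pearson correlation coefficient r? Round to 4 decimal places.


r = sum((xi-xbar)(yi-ybar)) / sqrt(sum((xi-xbar)^2) * sum((yi-ybar)^2))
n = 6, xbar = 76/6 = 38/3 ≈ 12.666667, ybar = 59/6 ≈ 9.833333
Sxy = sum((xi-xbar)(yi-ybar)) = -175/3 ≈ -58.333333
Sxx = sum((xi-xbar)^2) = 430/3 ≈ 143.333333
Syy = sum((yi-ybar)^2) = 785/6 ≈ 130.833333
sqrt(Sxx*Syy) ≈ 136.940782
r = Sxy / sqrt(Sxx*Syy) = -58.333333 / 136.940782 ≈ -0.425975

-0.4260


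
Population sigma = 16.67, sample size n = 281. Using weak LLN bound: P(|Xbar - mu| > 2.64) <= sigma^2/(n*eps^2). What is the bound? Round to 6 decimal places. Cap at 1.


bound = min(1, sigma^2/(n*eps^2))
sigma^2 = 16.67^2 = 277.8889
n*eps^2 = 281 * 2.64^2 = 281 * 6.9696 = 1958.4576
sigma^2/(n*eps^2) = 277.8889 / 1958.4576 ≈ 0.14189171

0.141892


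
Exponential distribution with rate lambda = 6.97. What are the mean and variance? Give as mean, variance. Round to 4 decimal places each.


mean = 1/lam, var = 1/lam^2
mean = 1 / 6.97 = 100/697 ≈ 0.143472
lam^2 = 6.97^2 = 48.5809
var = 1 / 48.5809 ≈ 0.020584

0.1435, 0.0206


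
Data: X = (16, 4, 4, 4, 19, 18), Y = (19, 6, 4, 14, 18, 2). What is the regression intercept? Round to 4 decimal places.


a = ybar - b*xbar, where b = sum((xi-xbar)(yi-ybar)) / sum((xi-xbar)^2)
n = 6, xbar = 65/6 ≈ 10.833333, ybar = 63/6 = 10.5
Sxy = sum((xi-xbar)(yi-ybar)) = 95.5
Sxx = sum((xi-xbar)^2) = 1709/6 ≈ 284.833333
b = Sxy / Sxx = 573/1709 ≈ 0.335284
a = 10.5 - 0.335284 * 10.833333 = 11737/1709 ≈ 6.867759

6.8678


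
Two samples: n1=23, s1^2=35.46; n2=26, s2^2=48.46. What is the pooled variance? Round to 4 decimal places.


sp^2 = ((n1-1)*s1^2 + (n2-1)*s2^2)/(n1+n2-2)
(n1-1)*s1^2 = 22 * 35.46 = 780.12
(n2-1)*s2^2 = 25 * 48.46 = 1211.5
numerator = 780.12 + 1211.5 = 1991.62
n1+n2-2 = 47
sp^2 = 1991.62 / 47 = 99581/2350 ≈ 42.374894

42.3749


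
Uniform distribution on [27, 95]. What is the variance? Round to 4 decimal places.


Var = (b-a)^2 / 12
(b-a)^2 = (95 - 27)^2 = 4624
Var = 4624/12 ≈ 385.333333

385.3333


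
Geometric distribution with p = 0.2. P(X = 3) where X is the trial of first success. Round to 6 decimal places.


P = (1-p)^(k-1) * p
(1-p)^(k-1) = 0.8^2 = 0.64
P = 0.64 * 0.2 = 0.128

0.128000


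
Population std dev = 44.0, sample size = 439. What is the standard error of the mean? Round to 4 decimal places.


SE = sigma / sqrt(n)
sqrt(439) ≈ 20.952327
SE = 44.0 / 20.952327 ≈ 2.100005

2.1000


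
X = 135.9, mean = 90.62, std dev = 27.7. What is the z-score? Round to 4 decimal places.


z = (X - mu) / sigma
X - mu = 135.9 - 90.62 = 45.28
z = 45.28 / 27.7 = 2264/1385 ≈ 1.634657

1.6347


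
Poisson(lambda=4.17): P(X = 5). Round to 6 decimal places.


P = e^(-lam) * lam^k / k!
e^(-4.17) ≈ 0.01545226
lam^k = 4.17^5 ≈ 1260.898926
k! = 5! = 120
P = 0.01545226 * 1260.898926 / 120 ≈ 0.162364

0.162364


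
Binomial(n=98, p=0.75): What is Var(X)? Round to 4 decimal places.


Var = n*p*(1-p) = 98 * 0.75 * 0.25 = 18.375

18.3750


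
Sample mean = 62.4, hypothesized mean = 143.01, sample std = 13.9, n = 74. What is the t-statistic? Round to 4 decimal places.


t = (xbar - mu0) / (s/sqrt(n))
xbar - mu0 = 62.4 - 143.01 = -80.61
sqrt(74) ≈ 8.60232527
s/sqrt(n) = 13.9 / 8.60232527 ≈ 1.61584218
t = -80.61 / 1.61584218 ≈ -49.887298

-49.8873


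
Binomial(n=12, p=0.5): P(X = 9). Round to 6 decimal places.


P = C(n,k) * p^k * (1-p)^(n-k)
C(12,9) = 220
p^k = 0.5^9 = 0.001953125
(1-p)^(n-k) = 0.5^3 = 0.125
P = 220 * 0.001953125 * 0.125 = 55/1024 ≈ 0.053711

0.053711


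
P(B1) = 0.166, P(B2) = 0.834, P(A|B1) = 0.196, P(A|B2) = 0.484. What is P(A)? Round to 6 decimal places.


P(A) = P(A|B1)*P(B1) + P(A|B2)*P(B2)
P(A|B1)*P(B1) = 0.196 * 0.166 = 0.032536
P(A|B2)*P(B2) = 0.484 * 0.834 = 0.403656
P(A) = 0.032536 + 0.403656 = 0.436192

0.436192


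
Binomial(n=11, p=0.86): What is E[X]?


E[X] = n*p = 11 * 0.86 = 9.46

9.46


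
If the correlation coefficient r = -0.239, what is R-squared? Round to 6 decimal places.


R^2 = r^2 = (-0.239)^2 = 0.057121

0.057121


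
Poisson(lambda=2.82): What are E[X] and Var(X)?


E[X] = Var(X) = lambda = 2.82

2.82, 2.82


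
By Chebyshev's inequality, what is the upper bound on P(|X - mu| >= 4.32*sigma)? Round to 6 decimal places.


P <= 1/k^2
k^2 = 4.32^2 = 18.6624
1/k^2 = 1 / 18.6624 ≈ 0.05358368

0.053584


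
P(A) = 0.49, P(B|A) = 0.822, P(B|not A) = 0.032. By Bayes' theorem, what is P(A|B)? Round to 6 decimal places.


P(A|B) = P(B|A)*P(A) / P(B), P(B) = P(B|A)*P(A) + P(B|not A)*P(not A)
P(B|A)*P(A) = 0.822 * 0.49 = 0.40278
P(B|not A)*P(not A) = 0.032 * 0.51 = 0.01632
P(B) = 0.40278 + 0.01632 = 0.4191
P(A|B) = 0.40278 / 0.4191 = 6713/6985 ≈ 0.96105941

0.961059


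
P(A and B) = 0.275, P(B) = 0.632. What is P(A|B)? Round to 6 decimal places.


P(A|B) = P(A and B) / P(B) = 0.275 / 0.632 = 275/632 ≈ 0.43512658

0.435127


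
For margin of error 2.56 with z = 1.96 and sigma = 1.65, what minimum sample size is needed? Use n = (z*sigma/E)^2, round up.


z*sigma/E = 1.96 * 1.65 / 2.56 = 1617/1280 ≈ 1.263281
(z*sigma/E)^2 ≈ 1.595880
round up: n = 2

2


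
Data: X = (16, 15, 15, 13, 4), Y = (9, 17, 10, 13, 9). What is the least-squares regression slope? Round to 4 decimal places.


b = sum((xi-xbar)(yi-ybar)) / sum((xi-xbar)^2)
n = 5, xbar = 63/5 = 12.6, ybar = 58/5 = 11.6
Sxy = sum((xi-xbar)(yi-ybar)) = 23.2
Sxx = sum((xi-xbar)^2) = 97.2
b = Sxy / Sxx = 58/243 ≈ 0.238683

0.2387


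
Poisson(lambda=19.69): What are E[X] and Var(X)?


E[X] = Var(X) = lambda = 19.69

19.69, 19.69


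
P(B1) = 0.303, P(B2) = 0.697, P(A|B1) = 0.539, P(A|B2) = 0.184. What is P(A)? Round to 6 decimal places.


P(A) = P(A|B1)*P(B1) + P(A|B2)*P(B2)
P(A|B1)*P(B1) = 0.539 * 0.303 = 0.163317
P(A|B2)*P(B2) = 0.184 * 0.697 = 0.128248
P(A) = 0.163317 + 0.128248 = 0.291565

0.291565


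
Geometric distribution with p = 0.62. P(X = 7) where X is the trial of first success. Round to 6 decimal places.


P = (1-p)^(k-1) * p
(1-p)^(k-1) = 0.38^6 ≈ 0.003010936
P = 0.003010936 * 0.62 ≈ 0.001866781

0.001867


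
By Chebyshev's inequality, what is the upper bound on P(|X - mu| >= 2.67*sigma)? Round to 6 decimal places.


P <= 1/k^2
k^2 = 2.67^2 = 7.1289
1/k^2 = 1 / 7.1289 ≈ 0.14027410

0.140274


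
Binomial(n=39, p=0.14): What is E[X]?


E[X] = n*p = 39 * 0.14 = 5.46

5.46


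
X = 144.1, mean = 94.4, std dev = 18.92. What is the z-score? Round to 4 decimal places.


z = (X - mu) / sigma
X - mu = 144.1 - 94.4 = 49.7
z = 49.7 / 18.92 = 2485/946 ≈ 2.626850

2.6268


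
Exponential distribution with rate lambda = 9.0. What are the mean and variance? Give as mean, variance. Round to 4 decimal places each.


mean = 1/lam, var = 1/lam^2
mean = 1 / 9.0 = 1/9 ≈ 0.111111
lam^2 = 9.0^2 = 81
var = 1 / 81 = 1/81 ≈ 0.012346

0.1111, 0.0123


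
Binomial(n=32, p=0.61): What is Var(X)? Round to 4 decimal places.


Var = n*p*(1-p) = 32 * 0.61 * 0.39 = 7.6128

7.6128


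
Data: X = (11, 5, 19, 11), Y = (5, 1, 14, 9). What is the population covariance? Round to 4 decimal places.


Cov = (1/n)*sum((xi-xbar)(yi-ybar))
n = 4, xbar = 46/4 = 11.5, ybar = 29/4 = 7.25
sum((xi-xbar)(yi-ybar)) = 91.5
Cov = 91.5 / 4 = 22.875

22.8750


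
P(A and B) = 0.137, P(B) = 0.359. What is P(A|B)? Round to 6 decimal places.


P(A|B) = P(A and B) / P(B) = 0.137 / 0.359 = 137/359 ≈ 0.38161560

0.381616


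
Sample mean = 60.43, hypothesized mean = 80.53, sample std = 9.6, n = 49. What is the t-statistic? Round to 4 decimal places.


t = (xbar - mu0) / (s/sqrt(n))
xbar - mu0 = 60.43 - 80.53 = -20.1
sqrt(49) = 7
s/sqrt(n) = 9.6 / 7 = 48/35 ≈ 1.37142857
t = -20.1 / 1.37142857 = -14.65625

-14.6563


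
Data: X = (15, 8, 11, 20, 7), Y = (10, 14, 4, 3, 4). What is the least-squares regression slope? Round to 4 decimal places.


b = sum((xi-xbar)(yi-ybar)) / sum((xi-xbar)^2)
n = 5, xbar = 61/5 = 12.2, ybar = 35/5 = 7
Sxy = sum((xi-xbar)(yi-ybar)) = -33
Sxx = sum((xi-xbar)^2) = 114.8
b = Sxy / Sxx = -165/574 ≈ -0.287456

-0.2875


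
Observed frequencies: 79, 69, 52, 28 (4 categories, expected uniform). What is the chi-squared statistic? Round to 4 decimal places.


chi2 = sum((O-E)^2/E), E = total/4
total = 228, E = 228/4 = 57
(79 - 57)^2 / 57 = 484 / 57 = 484/57 ≈ 8.491228
(69 - 57)^2 / 57 = 144 / 57 = 48/19 ≈ 2.526316
(52 - 57)^2 / 57 = 25 / 57 = 25/57 ≈ 0.438596
(28 - 57)^2 / 57 = 841 / 57 = 841/57 ≈ 14.754386
chi2 = 498/19 ≈ 26.210526

26.2105


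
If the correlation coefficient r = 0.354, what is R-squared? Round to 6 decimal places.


R^2 = r^2 = (0.354)^2 = 0.125316

0.125316


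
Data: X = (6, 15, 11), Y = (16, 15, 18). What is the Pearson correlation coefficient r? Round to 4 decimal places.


r = sum((xi-xbar)(yi-ybar)) / sqrt(sum((xi-xbar)^2) * sum((yi-ybar)^2))
n = 3, xbar = 32/3 ≈ 10.666667, ybar = 49/3 ≈ 16.333333
Sxy = sum((xi-xbar)(yi-ybar)) = -11/3 ≈ -3.666667
Sxx = sum((xi-xbar)^2) = 122/3 ≈ 40.666667
Syy = sum((yi-ybar)^2) = 14/3 ≈ 4.666667
sqrt(Sxx*Syy) ≈ 13.775986
r = Sxy / sqrt(Sxx*Syy) = -3.666667 / 13.775986 ≈ -0.266164

-0.2662


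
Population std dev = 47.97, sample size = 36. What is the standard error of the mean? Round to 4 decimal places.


SE = sigma / sqrt(n)
sqrt(36) = 6
SE = 47.97 / 6 = 7.995

7.9950


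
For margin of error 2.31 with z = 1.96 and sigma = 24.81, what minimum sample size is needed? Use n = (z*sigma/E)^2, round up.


z*sigma/E = 1.96 * 24.81 / 2.31 = 5789/275 ≈ 21.050909
(z*sigma/E)^2 ≈ 443.140774
round up: n = 444

444


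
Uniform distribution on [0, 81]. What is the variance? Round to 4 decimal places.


Var = (b-a)^2 / 12
(b-a)^2 = (81 - 0)^2 = 6561
Var = 6561/12 = 546.75

546.7500


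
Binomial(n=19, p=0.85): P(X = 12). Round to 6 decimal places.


P = C(n,k) * p^k * (1-p)^(n-k)
C(19,12) = 50388
p^k = 0.85^12 ≈ 0.1422418
(1-p)^(n-k) = 0.15^7 ≈ 0.000001708594
P = 50388 * 0.1422418 * 0.000001708594 ≈ 0.012246

0.012246


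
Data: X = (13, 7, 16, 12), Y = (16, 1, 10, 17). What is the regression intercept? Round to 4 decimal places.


a = ybar - b*xbar, where b = sum((xi-xbar)(yi-ybar)) / sum((xi-xbar)^2)
n = 4, xbar = 48/4 = 12, ybar = 44/4 = 11
Sxy = sum((xi-xbar)(yi-ybar)) = 51
Sxx = sum((xi-xbar)^2) = 42
b = Sxy / Sxx = 17/14 ≈ 1.214286
a = 11 - 1.214286 * 12 = -25/7 ≈ -3.571429

-3.5714


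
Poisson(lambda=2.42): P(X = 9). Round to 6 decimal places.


P = e^(-lam) * lam^k / k!
e^(-2.42) ≈ 0.08892162
lam^k = 2.42^9 ≈ 2846.677665
k! = 9! = 362880
P = 0.08892162 * 2846.677665 / 362880 ≈ 0.000698

0.000698


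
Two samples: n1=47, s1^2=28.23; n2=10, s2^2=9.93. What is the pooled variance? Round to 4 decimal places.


sp^2 = ((n1-1)*s1^2 + (n2-1)*s2^2)/(n1+n2-2)
(n1-1)*s1^2 = 46 * 28.23 = 1298.58
(n2-1)*s2^2 = 9 * 9.93 = 89.37
numerator = 1298.58 + 89.37 = 1387.95
n1+n2-2 = 55
sp^2 = 1387.95 / 55 = 27759/1100 ≈ 25.235455

25.2355


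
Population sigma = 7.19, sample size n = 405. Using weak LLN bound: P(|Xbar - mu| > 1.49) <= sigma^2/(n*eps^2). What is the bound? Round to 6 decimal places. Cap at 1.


bound = min(1, sigma^2/(n*eps^2))
sigma^2 = 7.19^2 = 51.6961
n*eps^2 = 405 * 1.49^2 = 405 * 2.2201 = 899.1405
sigma^2/(n*eps^2) = 51.6961 / 899.1405 ≈ 0.05749502

0.057495


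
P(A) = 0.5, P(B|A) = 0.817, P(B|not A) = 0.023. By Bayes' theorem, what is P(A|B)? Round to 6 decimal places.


P(A|B) = P(B|A)*P(A) / P(B), P(B) = P(B|A)*P(A) + P(B|not A)*P(not A)
P(B|A)*P(A) = 0.817 * 0.5 = 0.4085
P(B|not A)*P(not A) = 0.023 * 0.5 = 0.0115
P(B) = 0.4085 + 0.0115 = 0.42
P(A|B) = 0.4085 / 0.42 = 817/840 ≈ 0.97261905

0.972619


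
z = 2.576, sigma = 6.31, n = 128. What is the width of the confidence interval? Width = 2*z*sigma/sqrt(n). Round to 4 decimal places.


width = 2*z*sigma/sqrt(n)
2*z*sigma = 2 * 2.576 * 6.31 = 32.50912
sqrt(128) ≈ 11.313708
width = 32.50912 / 11.313708 ≈ 2.873427

2.8734


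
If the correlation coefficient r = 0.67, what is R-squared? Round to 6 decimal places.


R^2 = r^2 = (0.67)^2 = 0.4489

0.448900


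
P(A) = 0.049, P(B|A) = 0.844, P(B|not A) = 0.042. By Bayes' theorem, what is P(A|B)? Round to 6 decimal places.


P(A|B) = P(B|A)*P(A) / P(B), P(B) = P(B|A)*P(A) + P(B|not A)*P(not A)
P(B|A)*P(A) = 0.844 * 0.049 = 0.041356
P(B|not A)*P(not A) = 0.042 * 0.951 = 0.039942
P(B) = 0.041356 + 0.039942 = 0.081298
P(A|B) = 0.041356 / 0.081298 = 2954/5807 ≈ 0.50869640

0.508696


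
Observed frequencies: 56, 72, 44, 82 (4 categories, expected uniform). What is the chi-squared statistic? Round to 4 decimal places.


chi2 = sum((O-E)^2/E), E = total/4
total = 254, E = 254/4 = 63.5
(56 - 63.5)^2 / 63.5 = 56.25 / 63.5 = 225/254 ≈ 0.885827
(72 - 63.5)^2 / 63.5 = 72.25 / 63.5 = 289/254 ≈ 1.137795
(44 - 63.5)^2 / 63.5 = 380.25 / 63.5 = 1521/254 ≈ 5.988189
(82 - 63.5)^2 / 63.5 = 342.25 / 63.5 = 1369/254 ≈ 5.389764
chi2 = 1702/127 ≈ 13.401575

13.4016


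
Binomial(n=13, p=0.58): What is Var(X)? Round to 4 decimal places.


Var = n*p*(1-p) = 13 * 0.58 * 0.42 = 3.1668

3.1668


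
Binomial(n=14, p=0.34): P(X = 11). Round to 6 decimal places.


P = C(n,k) * p^k * (1-p)^(n-k)
C(14,11) = 364
p^k = 0.34^11 ≈ 0.000007018884
(1-p)^(n-k) = 0.66^3 = 0.287496
P = 364 * 0.000007018884 * 0.287496 ≈ 0.000735

0.000735


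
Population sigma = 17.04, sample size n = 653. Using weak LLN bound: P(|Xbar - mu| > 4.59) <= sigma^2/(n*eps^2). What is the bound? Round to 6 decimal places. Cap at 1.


bound = min(1, sigma^2/(n*eps^2))
sigma^2 = 17.04^2 = 290.3616
n*eps^2 = 653 * 4.59^2 = 653 * 21.0681 = 13757.4693
sigma^2/(n*eps^2) = 290.3616 / 13757.4693 ≈ 0.02110574

0.021106


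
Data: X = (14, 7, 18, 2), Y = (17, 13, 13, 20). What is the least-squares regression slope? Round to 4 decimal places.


b = sum((xi-xbar)(yi-ybar)) / sum((xi-xbar)^2)
n = 4, xbar = 41/4 = 10.25, ybar = 63/4 = 15.75
Sxy = sum((xi-xbar)(yi-ybar)) = -42.75
Sxx = sum((xi-xbar)^2) = 152.75
b = Sxy / Sxx = -171/611 ≈ -0.279869

-0.2799


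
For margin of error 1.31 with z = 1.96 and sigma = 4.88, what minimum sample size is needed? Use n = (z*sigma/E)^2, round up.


z*sigma/E = 1.96 * 4.88 / 1.31 = 23912/3275 ≈ 7.301374
(z*sigma/E)^2 ≈ 53.310063
round up: n = 54

54


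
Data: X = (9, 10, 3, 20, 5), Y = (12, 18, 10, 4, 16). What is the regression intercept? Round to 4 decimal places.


a = ybar - b*xbar, where b = sum((xi-xbar)(yi-ybar)) / sum((xi-xbar)^2)
n = 5, xbar = 47/5 = 9.4, ybar = 60/5 = 12
Sxy = sum((xi-xbar)(yi-ybar)) = -86
Sxx = sum((xi-xbar)^2) = 173.2
b = Sxy / Sxx = -215/433 ≈ -0.496536
a = 12 - (-0.496536) * 9.4 = 7217/433 ≈ 16.667436

16.6674


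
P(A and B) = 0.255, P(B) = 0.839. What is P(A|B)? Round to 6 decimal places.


P(A|B) = P(A and B) / P(B) = 0.255 / 0.839 = 255/839 ≈ 0.30393325

0.303933


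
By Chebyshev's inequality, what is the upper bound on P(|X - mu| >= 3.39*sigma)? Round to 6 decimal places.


P <= 1/k^2
k^2 = 3.39^2 = 11.4921
1/k^2 = 1 / 11.4921 ≈ 0.08701630

0.087016


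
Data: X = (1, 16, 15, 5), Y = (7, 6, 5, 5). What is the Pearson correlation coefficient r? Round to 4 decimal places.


r = sum((xi-xbar)(yi-ybar)) / sqrt(sum((xi-xbar)^2) * sum((yi-ybar)^2))
n = 4, xbar = 37/4 = 9.25, ybar = 23/4 = 5.75
Sxy = sum((xi-xbar)(yi-ybar)) = -9.75
Sxx = sum((xi-xbar)^2) = 164.75
Syy = sum((yi-ybar)^2) = 2.75
sqrt(Sxx*Syy) ≈ 21.285265
r = Sxy / sqrt(Sxx*Syy) = -9.75 / 21.285265 ≈ -0.458063

-0.4581


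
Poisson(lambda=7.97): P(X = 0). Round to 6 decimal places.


P = e^(-lam) * lam^k / k!
e^(-7.97) ≈ 0.0003456790
lam^k = 7.97^0 = 1
k! = 0! = 1
P = 0.0003456790 * 1 / 1 ≈ 0.000346

0.000346


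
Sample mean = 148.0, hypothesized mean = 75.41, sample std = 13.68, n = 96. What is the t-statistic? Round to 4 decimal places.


t = (xbar - mu0) / (s/sqrt(n))
xbar - mu0 = 148.0 - 75.41 = 72.59
sqrt(96) ≈ 9.79795897
s/sqrt(n) = 13.68 / 9.79795897 ≈ 1.39620915
t = 72.59 / 1.39620915 ≈ 51.990778

51.9908


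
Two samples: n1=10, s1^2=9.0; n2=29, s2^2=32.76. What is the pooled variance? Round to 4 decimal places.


sp^2 = ((n1-1)*s1^2 + (n2-1)*s2^2)/(n1+n2-2)
(n1-1)*s1^2 = 9 * 9.0 = 81
(n2-1)*s2^2 = 28 * 32.76 = 917.28
numerator = 81 + 917.28 = 998.28
n1+n2-2 = 37
sp^2 = 998.28 / 37 = 24957/925 ≈ 26.980541

26.9805
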